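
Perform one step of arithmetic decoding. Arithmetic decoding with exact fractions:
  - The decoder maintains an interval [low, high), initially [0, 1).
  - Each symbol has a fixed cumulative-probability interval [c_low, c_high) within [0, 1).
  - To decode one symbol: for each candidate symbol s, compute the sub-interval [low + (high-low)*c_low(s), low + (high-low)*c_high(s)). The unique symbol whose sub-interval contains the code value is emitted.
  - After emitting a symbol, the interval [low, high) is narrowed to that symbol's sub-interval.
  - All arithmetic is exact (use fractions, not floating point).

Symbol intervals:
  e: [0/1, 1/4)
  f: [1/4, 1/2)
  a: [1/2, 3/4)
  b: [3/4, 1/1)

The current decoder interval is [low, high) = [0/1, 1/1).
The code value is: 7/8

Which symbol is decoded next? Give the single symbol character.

Interval width = high − low = 1/1 − 0/1 = 1/1
Scaled code = (code − low) / width = (7/8 − 0/1) / 1/1 = 7/8
  e: [0/1, 1/4) 
  f: [1/4, 1/2) 
  a: [1/2, 3/4) 
  b: [3/4, 1/1) ← scaled code falls here ✓

Answer: b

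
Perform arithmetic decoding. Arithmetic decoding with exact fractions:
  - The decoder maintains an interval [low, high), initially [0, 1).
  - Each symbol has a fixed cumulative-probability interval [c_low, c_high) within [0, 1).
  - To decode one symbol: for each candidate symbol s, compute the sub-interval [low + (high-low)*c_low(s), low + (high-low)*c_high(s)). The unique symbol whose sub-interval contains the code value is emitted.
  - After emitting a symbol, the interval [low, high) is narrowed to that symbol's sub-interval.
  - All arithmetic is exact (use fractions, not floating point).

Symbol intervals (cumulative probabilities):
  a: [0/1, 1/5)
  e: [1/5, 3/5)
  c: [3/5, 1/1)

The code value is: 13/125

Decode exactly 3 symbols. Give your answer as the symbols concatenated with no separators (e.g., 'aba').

Step 1: interval [0/1, 1/1), width = 1/1 - 0/1 = 1/1
  'a': [0/1 + 1/1*0/1, 0/1 + 1/1*1/5) = [0/1, 1/5) <- contains code 13/125
  'e': [0/1 + 1/1*1/5, 0/1 + 1/1*3/5) = [1/5, 3/5)
  'c': [0/1 + 1/1*3/5, 0/1 + 1/1*1/1) = [3/5, 1/1)
  emit 'a', narrow to [0/1, 1/5)
Step 2: interval [0/1, 1/5), width = 1/5 - 0/1 = 1/5
  'a': [0/1 + 1/5*0/1, 0/1 + 1/5*1/5) = [0/1, 1/25)
  'e': [0/1 + 1/5*1/5, 0/1 + 1/5*3/5) = [1/25, 3/25) <- contains code 13/125
  'c': [0/1 + 1/5*3/5, 0/1 + 1/5*1/1) = [3/25, 1/5)
  emit 'e', narrow to [1/25, 3/25)
Step 3: interval [1/25, 3/25), width = 3/25 - 1/25 = 2/25
  'a': [1/25 + 2/25*0/1, 1/25 + 2/25*1/5) = [1/25, 7/125)
  'e': [1/25 + 2/25*1/5, 1/25 + 2/25*3/5) = [7/125, 11/125)
  'c': [1/25 + 2/25*3/5, 1/25 + 2/25*1/1) = [11/125, 3/25) <- contains code 13/125
  emit 'c', narrow to [11/125, 3/25)

Answer: aec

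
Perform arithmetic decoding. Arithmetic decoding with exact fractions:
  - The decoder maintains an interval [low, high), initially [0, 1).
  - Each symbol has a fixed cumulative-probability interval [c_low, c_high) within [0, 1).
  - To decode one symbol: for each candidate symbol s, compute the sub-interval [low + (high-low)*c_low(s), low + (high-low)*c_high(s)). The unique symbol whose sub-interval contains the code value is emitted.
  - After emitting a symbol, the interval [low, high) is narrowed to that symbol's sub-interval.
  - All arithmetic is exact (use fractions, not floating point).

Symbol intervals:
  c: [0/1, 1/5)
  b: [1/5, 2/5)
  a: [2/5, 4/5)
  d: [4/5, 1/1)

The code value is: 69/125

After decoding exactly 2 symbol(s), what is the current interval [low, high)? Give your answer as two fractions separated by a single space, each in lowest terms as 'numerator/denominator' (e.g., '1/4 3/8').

Step 1: interval [0/1, 1/1), width = 1/1 - 0/1 = 1/1
  'c': [0/1 + 1/1*0/1, 0/1 + 1/1*1/5) = [0/1, 1/5)
  'b': [0/1 + 1/1*1/5, 0/1 + 1/1*2/5) = [1/5, 2/5)
  'a': [0/1 + 1/1*2/5, 0/1 + 1/1*4/5) = [2/5, 4/5) <- contains code 69/125
  'd': [0/1 + 1/1*4/5, 0/1 + 1/1*1/1) = [4/5, 1/1)
  emit 'a', narrow to [2/5, 4/5)
Step 2: interval [2/5, 4/5), width = 4/5 - 2/5 = 2/5
  'c': [2/5 + 2/5*0/1, 2/5 + 2/5*1/5) = [2/5, 12/25)
  'b': [2/5 + 2/5*1/5, 2/5 + 2/5*2/5) = [12/25, 14/25) <- contains code 69/125
  'a': [2/5 + 2/5*2/5, 2/5 + 2/5*4/5) = [14/25, 18/25)
  'd': [2/5 + 2/5*4/5, 2/5 + 2/5*1/1) = [18/25, 4/5)
  emit 'b', narrow to [12/25, 14/25)

Answer: 12/25 14/25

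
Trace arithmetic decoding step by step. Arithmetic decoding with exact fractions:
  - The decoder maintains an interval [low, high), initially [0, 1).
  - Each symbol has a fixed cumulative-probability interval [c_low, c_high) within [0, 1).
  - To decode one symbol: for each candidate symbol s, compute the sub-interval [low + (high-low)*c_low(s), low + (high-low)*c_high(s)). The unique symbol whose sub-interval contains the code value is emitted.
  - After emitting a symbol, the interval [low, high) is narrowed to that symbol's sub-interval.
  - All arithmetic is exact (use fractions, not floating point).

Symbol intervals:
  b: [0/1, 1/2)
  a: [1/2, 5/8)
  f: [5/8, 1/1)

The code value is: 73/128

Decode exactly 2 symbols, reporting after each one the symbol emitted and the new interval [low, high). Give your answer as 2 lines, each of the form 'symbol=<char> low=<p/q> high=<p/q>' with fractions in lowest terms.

Step 1: interval [0/1, 1/1), width = 1/1 - 0/1 = 1/1
  'b': [0/1 + 1/1*0/1, 0/1 + 1/1*1/2) = [0/1, 1/2)
  'a': [0/1 + 1/1*1/2, 0/1 + 1/1*5/8) = [1/2, 5/8) <- contains code 73/128
  'f': [0/1 + 1/1*5/8, 0/1 + 1/1*1/1) = [5/8, 1/1)
  emit 'a', narrow to [1/2, 5/8)
Step 2: interval [1/2, 5/8), width = 5/8 - 1/2 = 1/8
  'b': [1/2 + 1/8*0/1, 1/2 + 1/8*1/2) = [1/2, 9/16)
  'a': [1/2 + 1/8*1/2, 1/2 + 1/8*5/8) = [9/16, 37/64) <- contains code 73/128
  'f': [1/2 + 1/8*5/8, 1/2 + 1/8*1/1) = [37/64, 5/8)
  emit 'a', narrow to [9/16, 37/64)

Answer: symbol=a low=1/2 high=5/8
symbol=a low=9/16 high=37/64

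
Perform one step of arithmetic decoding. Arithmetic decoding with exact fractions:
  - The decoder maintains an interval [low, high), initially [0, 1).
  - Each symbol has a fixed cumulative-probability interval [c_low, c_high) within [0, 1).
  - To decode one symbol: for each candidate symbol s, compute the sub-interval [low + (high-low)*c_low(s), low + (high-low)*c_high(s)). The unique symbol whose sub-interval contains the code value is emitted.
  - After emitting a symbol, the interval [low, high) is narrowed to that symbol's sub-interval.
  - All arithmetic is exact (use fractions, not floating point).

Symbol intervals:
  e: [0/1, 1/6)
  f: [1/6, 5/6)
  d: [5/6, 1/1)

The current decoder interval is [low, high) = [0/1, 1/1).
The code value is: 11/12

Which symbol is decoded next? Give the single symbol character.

Answer: d

Derivation:
Interval width = high − low = 1/1 − 0/1 = 1/1
Scaled code = (code − low) / width = (11/12 − 0/1) / 1/1 = 11/12
  e: [0/1, 1/6) 
  f: [1/6, 5/6) 
  d: [5/6, 1/1) ← scaled code falls here ✓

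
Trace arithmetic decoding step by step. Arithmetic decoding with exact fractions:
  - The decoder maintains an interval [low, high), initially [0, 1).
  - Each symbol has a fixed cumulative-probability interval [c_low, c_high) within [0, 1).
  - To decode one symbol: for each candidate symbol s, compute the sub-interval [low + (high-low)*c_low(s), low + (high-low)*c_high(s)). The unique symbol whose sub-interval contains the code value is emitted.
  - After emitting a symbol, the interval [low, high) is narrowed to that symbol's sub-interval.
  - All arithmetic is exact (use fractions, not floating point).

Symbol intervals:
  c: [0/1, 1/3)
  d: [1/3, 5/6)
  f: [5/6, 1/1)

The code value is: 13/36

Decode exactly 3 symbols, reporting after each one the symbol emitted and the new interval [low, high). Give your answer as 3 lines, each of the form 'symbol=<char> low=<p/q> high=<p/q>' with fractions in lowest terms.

Step 1: interval [0/1, 1/1), width = 1/1 - 0/1 = 1/1
  'c': [0/1 + 1/1*0/1, 0/1 + 1/1*1/3) = [0/1, 1/3)
  'd': [0/1 + 1/1*1/3, 0/1 + 1/1*5/6) = [1/3, 5/6) <- contains code 13/36
  'f': [0/1 + 1/1*5/6, 0/1 + 1/1*1/1) = [5/6, 1/1)
  emit 'd', narrow to [1/3, 5/6)
Step 2: interval [1/3, 5/6), width = 5/6 - 1/3 = 1/2
  'c': [1/3 + 1/2*0/1, 1/3 + 1/2*1/3) = [1/3, 1/2) <- contains code 13/36
  'd': [1/3 + 1/2*1/3, 1/3 + 1/2*5/6) = [1/2, 3/4)
  'f': [1/3 + 1/2*5/6, 1/3 + 1/2*1/1) = [3/4, 5/6)
  emit 'c', narrow to [1/3, 1/2)
Step 3: interval [1/3, 1/2), width = 1/2 - 1/3 = 1/6
  'c': [1/3 + 1/6*0/1, 1/3 + 1/6*1/3) = [1/3, 7/18) <- contains code 13/36
  'd': [1/3 + 1/6*1/3, 1/3 + 1/6*5/6) = [7/18, 17/36)
  'f': [1/3 + 1/6*5/6, 1/3 + 1/6*1/1) = [17/36, 1/2)
  emit 'c', narrow to [1/3, 7/18)

Answer: symbol=d low=1/3 high=5/6
symbol=c low=1/3 high=1/2
symbol=c low=1/3 high=7/18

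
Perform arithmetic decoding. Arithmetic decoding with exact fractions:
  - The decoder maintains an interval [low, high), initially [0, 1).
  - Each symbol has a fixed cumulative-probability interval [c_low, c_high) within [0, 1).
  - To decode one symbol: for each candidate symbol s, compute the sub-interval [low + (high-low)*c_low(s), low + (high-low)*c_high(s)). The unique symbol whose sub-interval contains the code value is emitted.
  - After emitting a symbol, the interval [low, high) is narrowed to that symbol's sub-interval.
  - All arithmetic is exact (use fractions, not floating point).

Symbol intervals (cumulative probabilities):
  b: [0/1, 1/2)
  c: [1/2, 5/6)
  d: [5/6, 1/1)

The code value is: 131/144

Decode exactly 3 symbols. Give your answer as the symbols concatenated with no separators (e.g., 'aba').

Step 1: interval [0/1, 1/1), width = 1/1 - 0/1 = 1/1
  'b': [0/1 + 1/1*0/1, 0/1 + 1/1*1/2) = [0/1, 1/2)
  'c': [0/1 + 1/1*1/2, 0/1 + 1/1*5/6) = [1/2, 5/6)
  'd': [0/1 + 1/1*5/6, 0/1 + 1/1*1/1) = [5/6, 1/1) <- contains code 131/144
  emit 'd', narrow to [5/6, 1/1)
Step 2: interval [5/6, 1/1), width = 1/1 - 5/6 = 1/6
  'b': [5/6 + 1/6*0/1, 5/6 + 1/6*1/2) = [5/6, 11/12) <- contains code 131/144
  'c': [5/6 + 1/6*1/2, 5/6 + 1/6*5/6) = [11/12, 35/36)
  'd': [5/6 + 1/6*5/6, 5/6 + 1/6*1/1) = [35/36, 1/1)
  emit 'b', narrow to [5/6, 11/12)
Step 3: interval [5/6, 11/12), width = 11/12 - 5/6 = 1/12
  'b': [5/6 + 1/12*0/1, 5/6 + 1/12*1/2) = [5/6, 7/8)
  'c': [5/6 + 1/12*1/2, 5/6 + 1/12*5/6) = [7/8, 65/72)
  'd': [5/6 + 1/12*5/6, 5/6 + 1/12*1/1) = [65/72, 11/12) <- contains code 131/144
  emit 'd', narrow to [65/72, 11/12)

Answer: dbd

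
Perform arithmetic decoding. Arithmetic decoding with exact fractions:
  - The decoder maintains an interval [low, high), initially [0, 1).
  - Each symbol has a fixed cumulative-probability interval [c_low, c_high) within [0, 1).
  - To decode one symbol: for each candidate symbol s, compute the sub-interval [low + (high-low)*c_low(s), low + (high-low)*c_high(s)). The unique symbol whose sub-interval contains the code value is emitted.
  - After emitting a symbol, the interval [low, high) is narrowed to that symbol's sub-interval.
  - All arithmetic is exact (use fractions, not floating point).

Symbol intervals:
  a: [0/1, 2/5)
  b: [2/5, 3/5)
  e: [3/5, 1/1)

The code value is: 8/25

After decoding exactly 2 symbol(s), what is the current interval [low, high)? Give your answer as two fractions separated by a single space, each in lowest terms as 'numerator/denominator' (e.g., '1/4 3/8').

Answer: 6/25 2/5

Derivation:
Step 1: interval [0/1, 1/1), width = 1/1 - 0/1 = 1/1
  'a': [0/1 + 1/1*0/1, 0/1 + 1/1*2/5) = [0/1, 2/5) <- contains code 8/25
  'b': [0/1 + 1/1*2/5, 0/1 + 1/1*3/5) = [2/5, 3/5)
  'e': [0/1 + 1/1*3/5, 0/1 + 1/1*1/1) = [3/5, 1/1)
  emit 'a', narrow to [0/1, 2/5)
Step 2: interval [0/1, 2/5), width = 2/5 - 0/1 = 2/5
  'a': [0/1 + 2/5*0/1, 0/1 + 2/5*2/5) = [0/1, 4/25)
  'b': [0/1 + 2/5*2/5, 0/1 + 2/5*3/5) = [4/25, 6/25)
  'e': [0/1 + 2/5*3/5, 0/1 + 2/5*1/1) = [6/25, 2/5) <- contains code 8/25
  emit 'e', narrow to [6/25, 2/5)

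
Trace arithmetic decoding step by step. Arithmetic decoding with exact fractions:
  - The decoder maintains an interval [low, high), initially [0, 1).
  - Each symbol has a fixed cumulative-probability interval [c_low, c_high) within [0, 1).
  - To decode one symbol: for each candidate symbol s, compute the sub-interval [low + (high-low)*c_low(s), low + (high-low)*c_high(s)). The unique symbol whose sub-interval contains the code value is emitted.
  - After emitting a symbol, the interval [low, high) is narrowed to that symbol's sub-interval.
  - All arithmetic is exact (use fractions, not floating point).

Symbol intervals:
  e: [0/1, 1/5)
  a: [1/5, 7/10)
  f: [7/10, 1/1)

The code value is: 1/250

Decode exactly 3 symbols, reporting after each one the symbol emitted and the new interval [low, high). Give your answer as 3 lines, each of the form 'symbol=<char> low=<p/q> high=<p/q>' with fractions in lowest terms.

Step 1: interval [0/1, 1/1), width = 1/1 - 0/1 = 1/1
  'e': [0/1 + 1/1*0/1, 0/1 + 1/1*1/5) = [0/1, 1/5) <- contains code 1/250
  'a': [0/1 + 1/1*1/5, 0/1 + 1/1*7/10) = [1/5, 7/10)
  'f': [0/1 + 1/1*7/10, 0/1 + 1/1*1/1) = [7/10, 1/1)
  emit 'e', narrow to [0/1, 1/5)
Step 2: interval [0/1, 1/5), width = 1/5 - 0/1 = 1/5
  'e': [0/1 + 1/5*0/1, 0/1 + 1/5*1/5) = [0/1, 1/25) <- contains code 1/250
  'a': [0/1 + 1/5*1/5, 0/1 + 1/5*7/10) = [1/25, 7/50)
  'f': [0/1 + 1/5*7/10, 0/1 + 1/5*1/1) = [7/50, 1/5)
  emit 'e', narrow to [0/1, 1/25)
Step 3: interval [0/1, 1/25), width = 1/25 - 0/1 = 1/25
  'e': [0/1 + 1/25*0/1, 0/1 + 1/25*1/5) = [0/1, 1/125) <- contains code 1/250
  'a': [0/1 + 1/25*1/5, 0/1 + 1/25*7/10) = [1/125, 7/250)
  'f': [0/1 + 1/25*7/10, 0/1 + 1/25*1/1) = [7/250, 1/25)
  emit 'e', narrow to [0/1, 1/125)

Answer: symbol=e low=0/1 high=1/5
symbol=e low=0/1 high=1/25
symbol=e low=0/1 high=1/125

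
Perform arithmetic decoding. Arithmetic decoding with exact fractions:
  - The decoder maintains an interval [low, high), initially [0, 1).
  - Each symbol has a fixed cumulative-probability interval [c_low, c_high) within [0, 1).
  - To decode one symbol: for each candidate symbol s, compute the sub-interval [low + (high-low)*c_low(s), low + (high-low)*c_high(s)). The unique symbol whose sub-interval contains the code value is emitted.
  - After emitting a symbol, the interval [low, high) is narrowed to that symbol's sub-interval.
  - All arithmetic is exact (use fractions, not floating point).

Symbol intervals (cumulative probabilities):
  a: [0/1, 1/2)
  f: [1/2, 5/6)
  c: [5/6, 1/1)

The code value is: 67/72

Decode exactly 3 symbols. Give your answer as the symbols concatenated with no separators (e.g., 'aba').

Step 1: interval [0/1, 1/1), width = 1/1 - 0/1 = 1/1
  'a': [0/1 + 1/1*0/1, 0/1 + 1/1*1/2) = [0/1, 1/2)
  'f': [0/1 + 1/1*1/2, 0/1 + 1/1*5/6) = [1/2, 5/6)
  'c': [0/1 + 1/1*5/6, 0/1 + 1/1*1/1) = [5/6, 1/1) <- contains code 67/72
  emit 'c', narrow to [5/6, 1/1)
Step 2: interval [5/6, 1/1), width = 1/1 - 5/6 = 1/6
  'a': [5/6 + 1/6*0/1, 5/6 + 1/6*1/2) = [5/6, 11/12)
  'f': [5/6 + 1/6*1/2, 5/6 + 1/6*5/6) = [11/12, 35/36) <- contains code 67/72
  'c': [5/6 + 1/6*5/6, 5/6 + 1/6*1/1) = [35/36, 1/1)
  emit 'f', narrow to [11/12, 35/36)
Step 3: interval [11/12, 35/36), width = 35/36 - 11/12 = 1/18
  'a': [11/12 + 1/18*0/1, 11/12 + 1/18*1/2) = [11/12, 17/18) <- contains code 67/72
  'f': [11/12 + 1/18*1/2, 11/12 + 1/18*5/6) = [17/18, 26/27)
  'c': [11/12 + 1/18*5/6, 11/12 + 1/18*1/1) = [26/27, 35/36)
  emit 'a', narrow to [11/12, 17/18)

Answer: cfa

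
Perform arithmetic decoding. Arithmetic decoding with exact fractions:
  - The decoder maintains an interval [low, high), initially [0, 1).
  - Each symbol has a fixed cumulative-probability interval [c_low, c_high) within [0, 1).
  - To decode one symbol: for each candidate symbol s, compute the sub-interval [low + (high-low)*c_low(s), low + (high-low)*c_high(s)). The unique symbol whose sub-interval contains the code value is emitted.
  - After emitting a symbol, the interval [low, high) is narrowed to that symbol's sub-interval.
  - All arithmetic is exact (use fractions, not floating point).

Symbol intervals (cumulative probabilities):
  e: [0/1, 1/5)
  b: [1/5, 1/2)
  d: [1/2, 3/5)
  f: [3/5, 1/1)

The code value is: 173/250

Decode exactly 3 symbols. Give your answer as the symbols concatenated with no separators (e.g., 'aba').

Answer: fbe

Derivation:
Step 1: interval [0/1, 1/1), width = 1/1 - 0/1 = 1/1
  'e': [0/1 + 1/1*0/1, 0/1 + 1/1*1/5) = [0/1, 1/5)
  'b': [0/1 + 1/1*1/5, 0/1 + 1/1*1/2) = [1/5, 1/2)
  'd': [0/1 + 1/1*1/2, 0/1 + 1/1*3/5) = [1/2, 3/5)
  'f': [0/1 + 1/1*3/5, 0/1 + 1/1*1/1) = [3/5, 1/1) <- contains code 173/250
  emit 'f', narrow to [3/5, 1/1)
Step 2: interval [3/5, 1/1), width = 1/1 - 3/5 = 2/5
  'e': [3/5 + 2/5*0/1, 3/5 + 2/5*1/5) = [3/5, 17/25)
  'b': [3/5 + 2/5*1/5, 3/5 + 2/5*1/2) = [17/25, 4/5) <- contains code 173/250
  'd': [3/5 + 2/5*1/2, 3/5 + 2/5*3/5) = [4/5, 21/25)
  'f': [3/5 + 2/5*3/5, 3/5 + 2/5*1/1) = [21/25, 1/1)
  emit 'b', narrow to [17/25, 4/5)
Step 3: interval [17/25, 4/5), width = 4/5 - 17/25 = 3/25
  'e': [17/25 + 3/25*0/1, 17/25 + 3/25*1/5) = [17/25, 88/125) <- contains code 173/250
  'b': [17/25 + 3/25*1/5, 17/25 + 3/25*1/2) = [88/125, 37/50)
  'd': [17/25 + 3/25*1/2, 17/25 + 3/25*3/5) = [37/50, 94/125)
  'f': [17/25 + 3/25*3/5, 17/25 + 3/25*1/1) = [94/125, 4/5)
  emit 'e', narrow to [17/25, 88/125)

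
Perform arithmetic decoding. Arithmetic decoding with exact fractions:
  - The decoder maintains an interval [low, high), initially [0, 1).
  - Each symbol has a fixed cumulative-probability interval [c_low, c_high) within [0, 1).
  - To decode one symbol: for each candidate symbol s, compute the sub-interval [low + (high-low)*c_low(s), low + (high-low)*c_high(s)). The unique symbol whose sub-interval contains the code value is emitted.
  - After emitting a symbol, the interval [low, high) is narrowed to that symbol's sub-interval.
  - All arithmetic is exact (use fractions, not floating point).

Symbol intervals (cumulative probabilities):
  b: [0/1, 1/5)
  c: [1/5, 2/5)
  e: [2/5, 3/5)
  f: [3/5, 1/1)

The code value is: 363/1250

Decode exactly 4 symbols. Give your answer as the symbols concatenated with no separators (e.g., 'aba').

Answer: cecc

Derivation:
Step 1: interval [0/1, 1/1), width = 1/1 - 0/1 = 1/1
  'b': [0/1 + 1/1*0/1, 0/1 + 1/1*1/5) = [0/1, 1/5)
  'c': [0/1 + 1/1*1/5, 0/1 + 1/1*2/5) = [1/5, 2/5) <- contains code 363/1250
  'e': [0/1 + 1/1*2/5, 0/1 + 1/1*3/5) = [2/5, 3/5)
  'f': [0/1 + 1/1*3/5, 0/1 + 1/1*1/1) = [3/5, 1/1)
  emit 'c', narrow to [1/5, 2/5)
Step 2: interval [1/5, 2/5), width = 2/5 - 1/5 = 1/5
  'b': [1/5 + 1/5*0/1, 1/5 + 1/5*1/5) = [1/5, 6/25)
  'c': [1/5 + 1/5*1/5, 1/5 + 1/5*2/5) = [6/25, 7/25)
  'e': [1/5 + 1/5*2/5, 1/5 + 1/5*3/5) = [7/25, 8/25) <- contains code 363/1250
  'f': [1/5 + 1/5*3/5, 1/5 + 1/5*1/1) = [8/25, 2/5)
  emit 'e', narrow to [7/25, 8/25)
Step 3: interval [7/25, 8/25), width = 8/25 - 7/25 = 1/25
  'b': [7/25 + 1/25*0/1, 7/25 + 1/25*1/5) = [7/25, 36/125)
  'c': [7/25 + 1/25*1/5, 7/25 + 1/25*2/5) = [36/125, 37/125) <- contains code 363/1250
  'e': [7/25 + 1/25*2/5, 7/25 + 1/25*3/5) = [37/125, 38/125)
  'f': [7/25 + 1/25*3/5, 7/25 + 1/25*1/1) = [38/125, 8/25)
  emit 'c', narrow to [36/125, 37/125)
Step 4: interval [36/125, 37/125), width = 37/125 - 36/125 = 1/125
  'b': [36/125 + 1/125*0/1, 36/125 + 1/125*1/5) = [36/125, 181/625)
  'c': [36/125 + 1/125*1/5, 36/125 + 1/125*2/5) = [181/625, 182/625) <- contains code 363/1250
  'e': [36/125 + 1/125*2/5, 36/125 + 1/125*3/5) = [182/625, 183/625)
  'f': [36/125 + 1/125*3/5, 36/125 + 1/125*1/1) = [183/625, 37/125)
  emit 'c', narrow to [181/625, 182/625)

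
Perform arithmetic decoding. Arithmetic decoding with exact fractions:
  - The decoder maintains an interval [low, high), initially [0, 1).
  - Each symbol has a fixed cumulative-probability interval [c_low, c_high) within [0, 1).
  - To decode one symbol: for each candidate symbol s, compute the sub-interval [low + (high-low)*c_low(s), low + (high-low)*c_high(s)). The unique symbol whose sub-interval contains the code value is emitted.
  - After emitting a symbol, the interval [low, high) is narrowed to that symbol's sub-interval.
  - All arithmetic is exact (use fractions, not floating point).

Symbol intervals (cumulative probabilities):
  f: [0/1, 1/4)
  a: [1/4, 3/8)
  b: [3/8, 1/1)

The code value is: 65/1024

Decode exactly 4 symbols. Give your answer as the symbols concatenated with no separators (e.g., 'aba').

Answer: faff

Derivation:
Step 1: interval [0/1, 1/1), width = 1/1 - 0/1 = 1/1
  'f': [0/1 + 1/1*0/1, 0/1 + 1/1*1/4) = [0/1, 1/4) <- contains code 65/1024
  'a': [0/1 + 1/1*1/4, 0/1 + 1/1*3/8) = [1/4, 3/8)
  'b': [0/1 + 1/1*3/8, 0/1 + 1/1*1/1) = [3/8, 1/1)
  emit 'f', narrow to [0/1, 1/4)
Step 2: interval [0/1, 1/4), width = 1/4 - 0/1 = 1/4
  'f': [0/1 + 1/4*0/1, 0/1 + 1/4*1/4) = [0/1, 1/16)
  'a': [0/1 + 1/4*1/4, 0/1 + 1/4*3/8) = [1/16, 3/32) <- contains code 65/1024
  'b': [0/1 + 1/4*3/8, 0/1 + 1/4*1/1) = [3/32, 1/4)
  emit 'a', narrow to [1/16, 3/32)
Step 3: interval [1/16, 3/32), width = 3/32 - 1/16 = 1/32
  'f': [1/16 + 1/32*0/1, 1/16 + 1/32*1/4) = [1/16, 9/128) <- contains code 65/1024
  'a': [1/16 + 1/32*1/4, 1/16 + 1/32*3/8) = [9/128, 19/256)
  'b': [1/16 + 1/32*3/8, 1/16 + 1/32*1/1) = [19/256, 3/32)
  emit 'f', narrow to [1/16, 9/128)
Step 4: interval [1/16, 9/128), width = 9/128 - 1/16 = 1/128
  'f': [1/16 + 1/128*0/1, 1/16 + 1/128*1/4) = [1/16, 33/512) <- contains code 65/1024
  'a': [1/16 + 1/128*1/4, 1/16 + 1/128*3/8) = [33/512, 67/1024)
  'b': [1/16 + 1/128*3/8, 1/16 + 1/128*1/1) = [67/1024, 9/128)
  emit 'f', narrow to [1/16, 33/512)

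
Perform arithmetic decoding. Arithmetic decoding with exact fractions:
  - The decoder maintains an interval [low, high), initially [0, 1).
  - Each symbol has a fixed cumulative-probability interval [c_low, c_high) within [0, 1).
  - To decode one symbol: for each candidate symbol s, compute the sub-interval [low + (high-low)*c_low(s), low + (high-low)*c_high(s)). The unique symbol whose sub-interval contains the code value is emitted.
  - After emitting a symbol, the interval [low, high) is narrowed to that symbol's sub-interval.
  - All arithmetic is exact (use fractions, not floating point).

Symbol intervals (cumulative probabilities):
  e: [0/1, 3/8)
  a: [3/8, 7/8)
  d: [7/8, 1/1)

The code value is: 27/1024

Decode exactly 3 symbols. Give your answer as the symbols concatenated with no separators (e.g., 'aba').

Step 1: interval [0/1, 1/1), width = 1/1 - 0/1 = 1/1
  'e': [0/1 + 1/1*0/1, 0/1 + 1/1*3/8) = [0/1, 3/8) <- contains code 27/1024
  'a': [0/1 + 1/1*3/8, 0/1 + 1/1*7/8) = [3/8, 7/8)
  'd': [0/1 + 1/1*7/8, 0/1 + 1/1*1/1) = [7/8, 1/1)
  emit 'e', narrow to [0/1, 3/8)
Step 2: interval [0/1, 3/8), width = 3/8 - 0/1 = 3/8
  'e': [0/1 + 3/8*0/1, 0/1 + 3/8*3/8) = [0/1, 9/64) <- contains code 27/1024
  'a': [0/1 + 3/8*3/8, 0/1 + 3/8*7/8) = [9/64, 21/64)
  'd': [0/1 + 3/8*7/8, 0/1 + 3/8*1/1) = [21/64, 3/8)
  emit 'e', narrow to [0/1, 9/64)
Step 3: interval [0/1, 9/64), width = 9/64 - 0/1 = 9/64
  'e': [0/1 + 9/64*0/1, 0/1 + 9/64*3/8) = [0/1, 27/512) <- contains code 27/1024
  'a': [0/1 + 9/64*3/8, 0/1 + 9/64*7/8) = [27/512, 63/512)
  'd': [0/1 + 9/64*7/8, 0/1 + 9/64*1/1) = [63/512, 9/64)
  emit 'e', narrow to [0/1, 27/512)

Answer: eee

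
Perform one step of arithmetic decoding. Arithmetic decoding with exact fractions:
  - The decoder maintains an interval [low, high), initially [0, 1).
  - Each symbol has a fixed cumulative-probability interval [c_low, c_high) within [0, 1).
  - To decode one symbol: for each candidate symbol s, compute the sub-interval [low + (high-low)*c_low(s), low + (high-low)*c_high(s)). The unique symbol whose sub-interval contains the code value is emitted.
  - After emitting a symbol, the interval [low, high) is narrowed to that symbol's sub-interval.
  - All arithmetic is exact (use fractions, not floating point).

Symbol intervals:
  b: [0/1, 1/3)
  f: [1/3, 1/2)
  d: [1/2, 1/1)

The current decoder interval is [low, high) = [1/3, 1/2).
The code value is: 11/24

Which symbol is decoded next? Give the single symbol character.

Answer: d

Derivation:
Interval width = high − low = 1/2 − 1/3 = 1/6
Scaled code = (code − low) / width = (11/24 − 1/3) / 1/6 = 3/4
  b: [0/1, 1/3) 
  f: [1/3, 1/2) 
  d: [1/2, 1/1) ← scaled code falls here ✓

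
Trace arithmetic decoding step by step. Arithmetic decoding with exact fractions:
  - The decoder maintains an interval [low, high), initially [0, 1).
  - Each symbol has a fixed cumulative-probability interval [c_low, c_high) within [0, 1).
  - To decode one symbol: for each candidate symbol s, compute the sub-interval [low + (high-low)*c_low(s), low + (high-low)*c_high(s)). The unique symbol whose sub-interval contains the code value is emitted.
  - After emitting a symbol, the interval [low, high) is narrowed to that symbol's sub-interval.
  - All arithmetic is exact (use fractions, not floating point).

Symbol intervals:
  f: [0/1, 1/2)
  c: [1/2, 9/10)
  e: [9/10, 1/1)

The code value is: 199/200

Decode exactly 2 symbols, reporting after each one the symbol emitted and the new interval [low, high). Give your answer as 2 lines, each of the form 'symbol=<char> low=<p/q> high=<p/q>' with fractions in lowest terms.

Step 1: interval [0/1, 1/1), width = 1/1 - 0/1 = 1/1
  'f': [0/1 + 1/1*0/1, 0/1 + 1/1*1/2) = [0/1, 1/2)
  'c': [0/1 + 1/1*1/2, 0/1 + 1/1*9/10) = [1/2, 9/10)
  'e': [0/1 + 1/1*9/10, 0/1 + 1/1*1/1) = [9/10, 1/1) <- contains code 199/200
  emit 'e', narrow to [9/10, 1/1)
Step 2: interval [9/10, 1/1), width = 1/1 - 9/10 = 1/10
  'f': [9/10 + 1/10*0/1, 9/10 + 1/10*1/2) = [9/10, 19/20)
  'c': [9/10 + 1/10*1/2, 9/10 + 1/10*9/10) = [19/20, 99/100)
  'e': [9/10 + 1/10*9/10, 9/10 + 1/10*1/1) = [99/100, 1/1) <- contains code 199/200
  emit 'e', narrow to [99/100, 1/1)

Answer: symbol=e low=9/10 high=1/1
symbol=e low=99/100 high=1/1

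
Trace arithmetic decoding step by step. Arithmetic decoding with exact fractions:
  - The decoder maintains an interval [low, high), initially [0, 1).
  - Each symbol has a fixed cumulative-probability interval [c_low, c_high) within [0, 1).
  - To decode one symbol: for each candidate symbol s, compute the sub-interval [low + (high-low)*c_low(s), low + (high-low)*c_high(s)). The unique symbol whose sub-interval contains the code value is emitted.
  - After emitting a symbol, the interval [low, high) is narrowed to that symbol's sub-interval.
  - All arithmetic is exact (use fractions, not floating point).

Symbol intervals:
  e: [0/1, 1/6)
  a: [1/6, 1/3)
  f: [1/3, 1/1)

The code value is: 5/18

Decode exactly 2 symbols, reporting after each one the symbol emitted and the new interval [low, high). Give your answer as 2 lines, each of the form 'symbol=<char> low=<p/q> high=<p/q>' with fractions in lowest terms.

Answer: symbol=a low=1/6 high=1/3
symbol=f low=2/9 high=1/3

Derivation:
Step 1: interval [0/1, 1/1), width = 1/1 - 0/1 = 1/1
  'e': [0/1 + 1/1*0/1, 0/1 + 1/1*1/6) = [0/1, 1/6)
  'a': [0/1 + 1/1*1/6, 0/1 + 1/1*1/3) = [1/6, 1/3) <- contains code 5/18
  'f': [0/1 + 1/1*1/3, 0/1 + 1/1*1/1) = [1/3, 1/1)
  emit 'a', narrow to [1/6, 1/3)
Step 2: interval [1/6, 1/3), width = 1/3 - 1/6 = 1/6
  'e': [1/6 + 1/6*0/1, 1/6 + 1/6*1/6) = [1/6, 7/36)
  'a': [1/6 + 1/6*1/6, 1/6 + 1/6*1/3) = [7/36, 2/9)
  'f': [1/6 + 1/6*1/3, 1/6 + 1/6*1/1) = [2/9, 1/3) <- contains code 5/18
  emit 'f', narrow to [2/9, 1/3)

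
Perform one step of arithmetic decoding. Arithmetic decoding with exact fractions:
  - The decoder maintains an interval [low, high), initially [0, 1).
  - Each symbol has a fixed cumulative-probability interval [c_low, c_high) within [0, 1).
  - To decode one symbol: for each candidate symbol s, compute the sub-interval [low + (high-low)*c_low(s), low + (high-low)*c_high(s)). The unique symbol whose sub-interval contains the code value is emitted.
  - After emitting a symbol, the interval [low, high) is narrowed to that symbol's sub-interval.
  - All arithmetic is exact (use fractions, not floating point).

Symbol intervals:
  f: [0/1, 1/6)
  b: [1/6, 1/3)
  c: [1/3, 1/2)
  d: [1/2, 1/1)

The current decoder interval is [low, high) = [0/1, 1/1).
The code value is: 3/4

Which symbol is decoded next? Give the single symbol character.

Interval width = high − low = 1/1 − 0/1 = 1/1
Scaled code = (code − low) / width = (3/4 − 0/1) / 1/1 = 3/4
  f: [0/1, 1/6) 
  b: [1/6, 1/3) 
  c: [1/3, 1/2) 
  d: [1/2, 1/1) ← scaled code falls here ✓

Answer: d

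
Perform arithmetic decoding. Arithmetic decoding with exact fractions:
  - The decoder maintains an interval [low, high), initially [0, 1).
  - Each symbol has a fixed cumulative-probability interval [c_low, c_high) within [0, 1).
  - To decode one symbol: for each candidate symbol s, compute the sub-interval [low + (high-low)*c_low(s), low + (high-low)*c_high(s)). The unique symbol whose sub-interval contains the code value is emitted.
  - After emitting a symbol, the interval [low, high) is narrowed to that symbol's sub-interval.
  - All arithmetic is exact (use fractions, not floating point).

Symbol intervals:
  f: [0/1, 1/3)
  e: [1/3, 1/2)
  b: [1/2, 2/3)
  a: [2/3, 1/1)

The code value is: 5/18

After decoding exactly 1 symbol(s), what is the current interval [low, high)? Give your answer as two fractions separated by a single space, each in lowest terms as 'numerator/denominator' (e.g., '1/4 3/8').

Answer: 0/1 1/3

Derivation:
Step 1: interval [0/1, 1/1), width = 1/1 - 0/1 = 1/1
  'f': [0/1 + 1/1*0/1, 0/1 + 1/1*1/3) = [0/1, 1/3) <- contains code 5/18
  'e': [0/1 + 1/1*1/3, 0/1 + 1/1*1/2) = [1/3, 1/2)
  'b': [0/1 + 1/1*1/2, 0/1 + 1/1*2/3) = [1/2, 2/3)
  'a': [0/1 + 1/1*2/3, 0/1 + 1/1*1/1) = [2/3, 1/1)
  emit 'f', narrow to [0/1, 1/3)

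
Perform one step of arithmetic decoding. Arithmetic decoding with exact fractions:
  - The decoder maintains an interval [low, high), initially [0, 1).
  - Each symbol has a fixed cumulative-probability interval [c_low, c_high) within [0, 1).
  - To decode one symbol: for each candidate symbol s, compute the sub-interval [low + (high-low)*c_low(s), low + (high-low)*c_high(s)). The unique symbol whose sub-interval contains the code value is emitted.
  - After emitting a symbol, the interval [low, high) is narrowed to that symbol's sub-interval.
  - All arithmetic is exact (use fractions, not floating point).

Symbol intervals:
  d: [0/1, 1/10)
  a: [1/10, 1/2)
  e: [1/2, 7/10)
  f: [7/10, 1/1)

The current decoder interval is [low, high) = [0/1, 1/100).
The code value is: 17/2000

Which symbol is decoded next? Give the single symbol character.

Interval width = high − low = 1/100 − 0/1 = 1/100
Scaled code = (code − low) / width = (17/2000 − 0/1) / 1/100 = 17/20
  d: [0/1, 1/10) 
  a: [1/10, 1/2) 
  e: [1/2, 7/10) 
  f: [7/10, 1/1) ← scaled code falls here ✓

Answer: f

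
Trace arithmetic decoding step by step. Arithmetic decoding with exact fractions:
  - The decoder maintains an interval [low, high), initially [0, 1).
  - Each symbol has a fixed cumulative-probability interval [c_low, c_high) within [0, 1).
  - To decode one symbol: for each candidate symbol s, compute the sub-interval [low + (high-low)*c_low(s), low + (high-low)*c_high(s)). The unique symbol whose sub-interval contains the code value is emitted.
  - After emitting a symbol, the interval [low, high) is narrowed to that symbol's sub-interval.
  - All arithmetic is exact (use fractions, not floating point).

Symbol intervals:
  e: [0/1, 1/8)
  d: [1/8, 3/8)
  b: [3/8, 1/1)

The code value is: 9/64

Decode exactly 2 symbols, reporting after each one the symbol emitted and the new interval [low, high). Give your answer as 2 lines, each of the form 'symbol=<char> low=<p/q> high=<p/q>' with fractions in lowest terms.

Step 1: interval [0/1, 1/1), width = 1/1 - 0/1 = 1/1
  'e': [0/1 + 1/1*0/1, 0/1 + 1/1*1/8) = [0/1, 1/8)
  'd': [0/1 + 1/1*1/8, 0/1 + 1/1*3/8) = [1/8, 3/8) <- contains code 9/64
  'b': [0/1 + 1/1*3/8, 0/1 + 1/1*1/1) = [3/8, 1/1)
  emit 'd', narrow to [1/8, 3/8)
Step 2: interval [1/8, 3/8), width = 3/8 - 1/8 = 1/4
  'e': [1/8 + 1/4*0/1, 1/8 + 1/4*1/8) = [1/8, 5/32) <- contains code 9/64
  'd': [1/8 + 1/4*1/8, 1/8 + 1/4*3/8) = [5/32, 7/32)
  'b': [1/8 + 1/4*3/8, 1/8 + 1/4*1/1) = [7/32, 3/8)
  emit 'e', narrow to [1/8, 5/32)

Answer: symbol=d low=1/8 high=3/8
symbol=e low=1/8 high=5/32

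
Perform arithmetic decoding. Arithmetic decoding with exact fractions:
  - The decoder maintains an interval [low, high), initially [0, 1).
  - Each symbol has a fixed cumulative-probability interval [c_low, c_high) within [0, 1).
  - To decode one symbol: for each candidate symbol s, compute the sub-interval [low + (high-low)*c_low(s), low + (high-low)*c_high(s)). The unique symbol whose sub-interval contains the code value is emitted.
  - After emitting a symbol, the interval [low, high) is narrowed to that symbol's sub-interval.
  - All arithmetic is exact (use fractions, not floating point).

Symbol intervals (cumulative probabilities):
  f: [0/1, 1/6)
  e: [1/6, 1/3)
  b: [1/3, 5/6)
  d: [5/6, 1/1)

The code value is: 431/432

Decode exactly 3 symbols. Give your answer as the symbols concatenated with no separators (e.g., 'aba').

Answer: ddd

Derivation:
Step 1: interval [0/1, 1/1), width = 1/1 - 0/1 = 1/1
  'f': [0/1 + 1/1*0/1, 0/1 + 1/1*1/6) = [0/1, 1/6)
  'e': [0/1 + 1/1*1/6, 0/1 + 1/1*1/3) = [1/6, 1/3)
  'b': [0/1 + 1/1*1/3, 0/1 + 1/1*5/6) = [1/3, 5/6)
  'd': [0/1 + 1/1*5/6, 0/1 + 1/1*1/1) = [5/6, 1/1) <- contains code 431/432
  emit 'd', narrow to [5/6, 1/1)
Step 2: interval [5/6, 1/1), width = 1/1 - 5/6 = 1/6
  'f': [5/6 + 1/6*0/1, 5/6 + 1/6*1/6) = [5/6, 31/36)
  'e': [5/6 + 1/6*1/6, 5/6 + 1/6*1/3) = [31/36, 8/9)
  'b': [5/6 + 1/6*1/3, 5/6 + 1/6*5/6) = [8/9, 35/36)
  'd': [5/6 + 1/6*5/6, 5/6 + 1/6*1/1) = [35/36, 1/1) <- contains code 431/432
  emit 'd', narrow to [35/36, 1/1)
Step 3: interval [35/36, 1/1), width = 1/1 - 35/36 = 1/36
  'f': [35/36 + 1/36*0/1, 35/36 + 1/36*1/6) = [35/36, 211/216)
  'e': [35/36 + 1/36*1/6, 35/36 + 1/36*1/3) = [211/216, 53/54)
  'b': [35/36 + 1/36*1/3, 35/36 + 1/36*5/6) = [53/54, 215/216)
  'd': [35/36 + 1/36*5/6, 35/36 + 1/36*1/1) = [215/216, 1/1) <- contains code 431/432
  emit 'd', narrow to [215/216, 1/1)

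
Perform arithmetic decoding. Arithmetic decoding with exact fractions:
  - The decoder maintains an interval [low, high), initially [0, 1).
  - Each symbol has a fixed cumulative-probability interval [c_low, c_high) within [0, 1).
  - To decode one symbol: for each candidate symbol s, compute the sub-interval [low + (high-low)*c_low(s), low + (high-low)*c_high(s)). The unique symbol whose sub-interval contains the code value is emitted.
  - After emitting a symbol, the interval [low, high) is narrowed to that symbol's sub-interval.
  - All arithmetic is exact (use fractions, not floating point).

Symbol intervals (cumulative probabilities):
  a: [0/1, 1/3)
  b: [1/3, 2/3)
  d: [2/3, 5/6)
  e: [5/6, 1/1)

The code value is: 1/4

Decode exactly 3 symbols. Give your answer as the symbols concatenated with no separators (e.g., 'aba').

Step 1: interval [0/1, 1/1), width = 1/1 - 0/1 = 1/1
  'a': [0/1 + 1/1*0/1, 0/1 + 1/1*1/3) = [0/1, 1/3) <- contains code 1/4
  'b': [0/1 + 1/1*1/3, 0/1 + 1/1*2/3) = [1/3, 2/3)
  'd': [0/1 + 1/1*2/3, 0/1 + 1/1*5/6) = [2/3, 5/6)
  'e': [0/1 + 1/1*5/6, 0/1 + 1/1*1/1) = [5/6, 1/1)
  emit 'a', narrow to [0/1, 1/3)
Step 2: interval [0/1, 1/3), width = 1/3 - 0/1 = 1/3
  'a': [0/1 + 1/3*0/1, 0/1 + 1/3*1/3) = [0/1, 1/9)
  'b': [0/1 + 1/3*1/3, 0/1 + 1/3*2/3) = [1/9, 2/9)
  'd': [0/1 + 1/3*2/3, 0/1 + 1/3*5/6) = [2/9, 5/18) <- contains code 1/4
  'e': [0/1 + 1/3*5/6, 0/1 + 1/3*1/1) = [5/18, 1/3)
  emit 'd', narrow to [2/9, 5/18)
Step 3: interval [2/9, 5/18), width = 5/18 - 2/9 = 1/18
  'a': [2/9 + 1/18*0/1, 2/9 + 1/18*1/3) = [2/9, 13/54)
  'b': [2/9 + 1/18*1/3, 2/9 + 1/18*2/3) = [13/54, 7/27) <- contains code 1/4
  'd': [2/9 + 1/18*2/3, 2/9 + 1/18*5/6) = [7/27, 29/108)
  'e': [2/9 + 1/18*5/6, 2/9 + 1/18*1/1) = [29/108, 5/18)
  emit 'b', narrow to [13/54, 7/27)

Answer: adb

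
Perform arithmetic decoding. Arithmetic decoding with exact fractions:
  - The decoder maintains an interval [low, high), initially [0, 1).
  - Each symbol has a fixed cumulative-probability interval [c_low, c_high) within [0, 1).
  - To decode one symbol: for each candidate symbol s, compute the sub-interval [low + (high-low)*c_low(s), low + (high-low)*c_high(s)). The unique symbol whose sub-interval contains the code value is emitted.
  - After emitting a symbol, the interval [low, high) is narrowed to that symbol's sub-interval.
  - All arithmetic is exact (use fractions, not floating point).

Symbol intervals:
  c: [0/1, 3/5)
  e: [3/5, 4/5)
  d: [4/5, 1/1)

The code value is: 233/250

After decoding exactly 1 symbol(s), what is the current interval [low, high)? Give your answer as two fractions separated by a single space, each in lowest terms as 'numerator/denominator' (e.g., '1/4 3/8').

Step 1: interval [0/1, 1/1), width = 1/1 - 0/1 = 1/1
  'c': [0/1 + 1/1*0/1, 0/1 + 1/1*3/5) = [0/1, 3/5)
  'e': [0/1 + 1/1*3/5, 0/1 + 1/1*4/5) = [3/5, 4/5)
  'd': [0/1 + 1/1*4/5, 0/1 + 1/1*1/1) = [4/5, 1/1) <- contains code 233/250
  emit 'd', narrow to [4/5, 1/1)

Answer: 4/5 1/1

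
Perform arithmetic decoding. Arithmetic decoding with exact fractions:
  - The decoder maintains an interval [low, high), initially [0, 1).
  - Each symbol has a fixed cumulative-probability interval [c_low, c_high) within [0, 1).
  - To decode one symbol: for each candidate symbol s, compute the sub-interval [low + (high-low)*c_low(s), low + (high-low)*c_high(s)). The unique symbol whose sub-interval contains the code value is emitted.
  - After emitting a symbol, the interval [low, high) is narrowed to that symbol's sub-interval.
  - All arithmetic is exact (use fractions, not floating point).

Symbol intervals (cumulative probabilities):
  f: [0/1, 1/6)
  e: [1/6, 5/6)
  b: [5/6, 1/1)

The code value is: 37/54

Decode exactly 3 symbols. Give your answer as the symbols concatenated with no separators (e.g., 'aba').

Step 1: interval [0/1, 1/1), width = 1/1 - 0/1 = 1/1
  'f': [0/1 + 1/1*0/1, 0/1 + 1/1*1/6) = [0/1, 1/6)
  'e': [0/1 + 1/1*1/6, 0/1 + 1/1*5/6) = [1/6, 5/6) <- contains code 37/54
  'b': [0/1 + 1/1*5/6, 0/1 + 1/1*1/1) = [5/6, 1/1)
  emit 'e', narrow to [1/6, 5/6)
Step 2: interval [1/6, 5/6), width = 5/6 - 1/6 = 2/3
  'f': [1/6 + 2/3*0/1, 1/6 + 2/3*1/6) = [1/6, 5/18)
  'e': [1/6 + 2/3*1/6, 1/6 + 2/3*5/6) = [5/18, 13/18) <- contains code 37/54
  'b': [1/6 + 2/3*5/6, 1/6 + 2/3*1/1) = [13/18, 5/6)
  emit 'e', narrow to [5/18, 13/18)
Step 3: interval [5/18, 13/18), width = 13/18 - 5/18 = 4/9
  'f': [5/18 + 4/9*0/1, 5/18 + 4/9*1/6) = [5/18, 19/54)
  'e': [5/18 + 4/9*1/6, 5/18 + 4/9*5/6) = [19/54, 35/54)
  'b': [5/18 + 4/9*5/6, 5/18 + 4/9*1/1) = [35/54, 13/18) <- contains code 37/54
  emit 'b', narrow to [35/54, 13/18)

Answer: eeb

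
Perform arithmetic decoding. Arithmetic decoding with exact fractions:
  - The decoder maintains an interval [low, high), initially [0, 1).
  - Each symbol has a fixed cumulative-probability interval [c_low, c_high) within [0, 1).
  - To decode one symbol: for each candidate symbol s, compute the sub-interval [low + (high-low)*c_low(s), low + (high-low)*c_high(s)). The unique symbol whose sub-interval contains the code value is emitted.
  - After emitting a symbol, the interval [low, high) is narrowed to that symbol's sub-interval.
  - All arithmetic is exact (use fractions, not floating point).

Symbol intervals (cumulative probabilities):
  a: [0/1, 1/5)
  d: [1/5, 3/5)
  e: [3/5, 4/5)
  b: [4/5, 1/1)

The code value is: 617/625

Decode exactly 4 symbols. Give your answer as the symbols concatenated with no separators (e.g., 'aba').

Answer: bbed

Derivation:
Step 1: interval [0/1, 1/1), width = 1/1 - 0/1 = 1/1
  'a': [0/1 + 1/1*0/1, 0/1 + 1/1*1/5) = [0/1, 1/5)
  'd': [0/1 + 1/1*1/5, 0/1 + 1/1*3/5) = [1/5, 3/5)
  'e': [0/1 + 1/1*3/5, 0/1 + 1/1*4/5) = [3/5, 4/5)
  'b': [0/1 + 1/1*4/5, 0/1 + 1/1*1/1) = [4/5, 1/1) <- contains code 617/625
  emit 'b', narrow to [4/5, 1/1)
Step 2: interval [4/5, 1/1), width = 1/1 - 4/5 = 1/5
  'a': [4/5 + 1/5*0/1, 4/5 + 1/5*1/5) = [4/5, 21/25)
  'd': [4/5 + 1/5*1/5, 4/5 + 1/5*3/5) = [21/25, 23/25)
  'e': [4/5 + 1/5*3/5, 4/5 + 1/5*4/5) = [23/25, 24/25)
  'b': [4/5 + 1/5*4/5, 4/5 + 1/5*1/1) = [24/25, 1/1) <- contains code 617/625
  emit 'b', narrow to [24/25, 1/1)
Step 3: interval [24/25, 1/1), width = 1/1 - 24/25 = 1/25
  'a': [24/25 + 1/25*0/1, 24/25 + 1/25*1/5) = [24/25, 121/125)
  'd': [24/25 + 1/25*1/5, 24/25 + 1/25*3/5) = [121/125, 123/125)
  'e': [24/25 + 1/25*3/5, 24/25 + 1/25*4/5) = [123/125, 124/125) <- contains code 617/625
  'b': [24/25 + 1/25*4/5, 24/25 + 1/25*1/1) = [124/125, 1/1)
  emit 'e', narrow to [123/125, 124/125)
Step 4: interval [123/125, 124/125), width = 124/125 - 123/125 = 1/125
  'a': [123/125 + 1/125*0/1, 123/125 + 1/125*1/5) = [123/125, 616/625)
  'd': [123/125 + 1/125*1/5, 123/125 + 1/125*3/5) = [616/625, 618/625) <- contains code 617/625
  'e': [123/125 + 1/125*3/5, 123/125 + 1/125*4/5) = [618/625, 619/625)
  'b': [123/125 + 1/125*4/5, 123/125 + 1/125*1/1) = [619/625, 124/125)
  emit 'd', narrow to [616/625, 618/625)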